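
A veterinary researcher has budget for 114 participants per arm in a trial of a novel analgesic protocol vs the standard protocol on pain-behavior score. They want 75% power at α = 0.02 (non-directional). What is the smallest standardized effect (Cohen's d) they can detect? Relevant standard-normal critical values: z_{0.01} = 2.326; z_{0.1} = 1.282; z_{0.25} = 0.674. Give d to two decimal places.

For two independent groups of n = 114 each: d_min = (z_{α/2} + z_β)·√(2/n).
z-sum = 2.326 + 0.674 = 3.000.
d_min = 3.000 × √(2/114) = 3.000 × 0.1325 = 0.397.

d_min ≈ 0.40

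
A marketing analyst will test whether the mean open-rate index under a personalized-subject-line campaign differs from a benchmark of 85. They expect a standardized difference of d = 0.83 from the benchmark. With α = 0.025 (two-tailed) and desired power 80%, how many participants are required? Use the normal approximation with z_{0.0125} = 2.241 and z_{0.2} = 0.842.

n = 14

For a one-sample test: n = ((z_{α/2} + z_β) / d)².
z_{α/2} + z_β = 2.241 + 0.842 = 3.083.
n = (3.083 / 0.83)² = 3.714² = 13.80.
Round up.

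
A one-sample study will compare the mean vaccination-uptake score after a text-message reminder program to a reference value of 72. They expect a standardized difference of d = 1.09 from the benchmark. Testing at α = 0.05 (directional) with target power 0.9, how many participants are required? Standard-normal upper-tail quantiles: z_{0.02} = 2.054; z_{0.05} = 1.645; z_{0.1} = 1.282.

For a one-sample test: n = ((z_{α} + z_β) / d)².
z_{α} + z_β = 1.645 + 1.282 = 2.927.
n = (2.927 / 1.09)² = 2.685² = 7.21.
Round up.

n = 8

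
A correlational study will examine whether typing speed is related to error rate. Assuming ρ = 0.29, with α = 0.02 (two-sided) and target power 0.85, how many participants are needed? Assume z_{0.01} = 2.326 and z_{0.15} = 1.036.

n = 130

Fisher's z: C = ½·ln((1+r)/(1−r)) = ½·ln(1.8169) = 0.2986.
n = ((z_{α/2} + z_β)/C)² + 3.
(2.326 + 1.036) / 0.2986 = 3.362 / 0.2986 = 11.259.
n = 11.259² + 3 = 126.77 + 3 = 129.8.
Round up.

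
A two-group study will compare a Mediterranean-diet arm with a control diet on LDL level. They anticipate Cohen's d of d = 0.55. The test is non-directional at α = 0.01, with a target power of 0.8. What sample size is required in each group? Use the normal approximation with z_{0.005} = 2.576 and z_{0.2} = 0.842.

n = 78 per group

For two independent groups with equal n: n = 2·((z_{α/2} + z_β) / d)².
z_{α/2} + z_β = 2.576 + 0.842 = 3.418.
n = 2 × (3.418 / 0.55)² = 2 × 6.215² = 2 × 38.62 = 77.2.
Round up to the next whole participant.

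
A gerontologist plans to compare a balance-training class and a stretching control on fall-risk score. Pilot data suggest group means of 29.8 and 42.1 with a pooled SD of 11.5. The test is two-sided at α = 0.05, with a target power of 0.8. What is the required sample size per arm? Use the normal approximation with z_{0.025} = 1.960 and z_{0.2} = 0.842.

Cohen's d = |M₁ − M₂| / SD_pooled = |29.8 − 42.1| / 11.5 = 12.3 / 11.5 = 1.070.
For two independent groups with equal n: n = 2·((z_{α/2} + z_β) / d)².
z_{α/2} + z_β = 1.960 + 0.842 = 2.802.
n = 2 × (2.802 / 1.070)² = 2 × 2.619² = 2 × 6.86 = 13.7.
Round up to the next whole participant.

n = 14 per group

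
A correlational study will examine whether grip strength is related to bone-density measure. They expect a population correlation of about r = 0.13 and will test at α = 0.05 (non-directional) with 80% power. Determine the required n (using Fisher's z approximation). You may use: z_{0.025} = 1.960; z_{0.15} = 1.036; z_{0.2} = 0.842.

n = 463

Fisher's z: C = ½·ln((1+r)/(1−r)) = ½·ln(1.2989) = 0.1307.
n = ((z_{α/2} + z_β)/C)² + 3.
(1.960 + 0.842) / 0.1307 = 2.802 / 0.1307 = 21.438.
n = 21.438² + 3 = 459.61 + 3 = 462.6.
Round up.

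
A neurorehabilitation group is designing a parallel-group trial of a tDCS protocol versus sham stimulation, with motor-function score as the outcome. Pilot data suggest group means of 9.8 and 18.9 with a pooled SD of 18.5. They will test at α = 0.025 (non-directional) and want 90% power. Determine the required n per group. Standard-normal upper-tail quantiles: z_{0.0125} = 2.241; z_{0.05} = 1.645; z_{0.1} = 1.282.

n = 103 per group

Cohen's d = |M₁ − M₂| / SD_pooled = |9.8 − 18.9| / 18.5 = 9.1 / 18.5 = 0.492.
For two independent groups with equal n: n = 2·((z_{α/2} + z_β) / d)².
z_{α/2} + z_β = 2.241 + 1.282 = 3.523.
n = 2 × (3.523 / 0.492)² = 2 × 7.161² = 2 × 51.27 = 102.5.
Round up to the next whole participant.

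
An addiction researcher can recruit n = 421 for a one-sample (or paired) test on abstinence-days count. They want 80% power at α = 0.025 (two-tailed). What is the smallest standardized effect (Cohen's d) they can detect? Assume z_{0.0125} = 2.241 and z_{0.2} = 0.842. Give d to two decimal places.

For a single sample (or paired design) of n = 421: d_min = (z_{α/2} + z_β)/√n.
z-sum = 2.241 + 0.842 = 3.083.
d_min = 3.083 / √421 = 3.083 / 20.518 = 0.150.

d_min ≈ 0.15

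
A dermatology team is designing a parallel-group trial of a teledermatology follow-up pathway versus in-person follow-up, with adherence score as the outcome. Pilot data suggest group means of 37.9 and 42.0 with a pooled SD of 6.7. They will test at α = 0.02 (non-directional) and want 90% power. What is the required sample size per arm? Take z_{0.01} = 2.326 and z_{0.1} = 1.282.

n = 70 per group

Cohen's d = |M₁ − M₂| / SD_pooled = |37.9 − 42.0| / 6.7 = 4.1 / 6.7 = 0.612.
For two independent groups with equal n: n = 2·((z_{α/2} + z_β) / d)².
z_{α/2} + z_β = 2.326 + 1.282 = 3.608.
n = 2 × (3.608 / 0.612)² = 2 × 5.895² = 2 × 34.76 = 69.5.
Round up to the next whole participant.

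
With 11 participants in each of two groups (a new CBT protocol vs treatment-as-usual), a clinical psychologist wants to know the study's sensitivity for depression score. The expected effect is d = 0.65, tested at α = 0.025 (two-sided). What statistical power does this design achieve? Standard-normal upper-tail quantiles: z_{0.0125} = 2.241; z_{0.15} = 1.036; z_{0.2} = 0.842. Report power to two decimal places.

For two equal groups, power = Φ(d·√(n/2) − z_{α/2}).
d·√(n/2) = 0.65 × √(11/2) = 0.65 × 2.345 = 1.524.
z_β = 1.524 − 2.241 = -0.717.
Power = Φ(-0.717) = 0.237.

power ≈ 0.24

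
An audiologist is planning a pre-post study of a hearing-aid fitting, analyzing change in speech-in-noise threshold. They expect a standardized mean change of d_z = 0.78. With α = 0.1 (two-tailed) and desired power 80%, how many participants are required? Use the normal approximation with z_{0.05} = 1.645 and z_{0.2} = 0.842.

For a paired (one-sample on differences) test: n = ((z_{α/2} + z_β) / d)².
z_{α/2} + z_β = 1.645 + 0.842 = 2.487.
n = (2.487 / 0.78)² = 3.188² = 10.17.
Round up.

n = 11 pairs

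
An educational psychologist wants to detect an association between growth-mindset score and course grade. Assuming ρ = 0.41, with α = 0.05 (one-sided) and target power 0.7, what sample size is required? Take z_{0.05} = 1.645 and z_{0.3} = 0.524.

n = 28

Fisher's z: C = ½·ln((1+r)/(1−r)) = ½·ln(2.3898) = 0.4356.
n = ((z_{α} + z_β)/C)² + 3.
(1.645 + 0.524) / 0.4356 = 2.169 / 0.4356 = 4.979.
n = 4.979² + 3 = 24.79 + 3 = 27.8.
Round up.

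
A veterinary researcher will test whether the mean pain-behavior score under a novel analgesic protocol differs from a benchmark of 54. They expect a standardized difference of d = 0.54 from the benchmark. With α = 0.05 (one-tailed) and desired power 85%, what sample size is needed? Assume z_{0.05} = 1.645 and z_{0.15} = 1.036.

n = 25

For a one-sample test: n = ((z_{α} + z_β) / d)².
z_{α} + z_β = 1.645 + 1.036 = 2.681.
n = (2.681 / 0.54)² = 4.965² = 24.65.
Round up.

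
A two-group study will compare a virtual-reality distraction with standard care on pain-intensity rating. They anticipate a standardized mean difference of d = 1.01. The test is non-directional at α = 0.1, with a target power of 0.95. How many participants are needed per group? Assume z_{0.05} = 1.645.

n = 22 per group

For two independent groups with equal n: n = 2·((z_{α/2} + z_β) / d)².
z_{α/2} + z_β = 1.645 + 1.645 = 3.290.
n = 2 × (3.290 / 1.01)² = 2 × 3.257² = 2 × 10.61 = 21.2.
Round up to the next whole participant.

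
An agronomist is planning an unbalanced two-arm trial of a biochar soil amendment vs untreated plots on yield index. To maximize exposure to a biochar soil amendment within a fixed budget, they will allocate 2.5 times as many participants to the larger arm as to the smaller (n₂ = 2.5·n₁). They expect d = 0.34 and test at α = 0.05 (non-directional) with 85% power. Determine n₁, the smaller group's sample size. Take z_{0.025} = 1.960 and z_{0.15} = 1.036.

n₁ = 109

With allocation ratio k = n₂/n₁ = 2.5, Var(x̄₁−x̄₂) = σ²(1/n₁ + 1/(k·n₁)) = σ²·(k+1)/(k·n₁).
So n₁ = (1 + 1/k)·((z_{α/2} + z_β)/d)² = 1.400 × (2.996/0.34)².
n₁ = 1.400 × 77.65 = 108.7.
Round up: n₁ = 109, giving n₂ = ⌈2.5 × 109⌉ = ⌈272.5⌉ = 273.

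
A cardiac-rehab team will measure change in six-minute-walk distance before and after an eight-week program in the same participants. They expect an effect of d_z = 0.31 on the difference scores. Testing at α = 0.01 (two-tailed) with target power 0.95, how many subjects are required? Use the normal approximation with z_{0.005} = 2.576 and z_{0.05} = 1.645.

n = 186 pairs

For a paired (one-sample on differences) test: n = ((z_{α/2} + z_β) / d)².
z_{α/2} + z_β = 2.576 + 1.645 = 4.221.
n = (4.221 / 0.31)² = 13.616² = 185.40.
Round up.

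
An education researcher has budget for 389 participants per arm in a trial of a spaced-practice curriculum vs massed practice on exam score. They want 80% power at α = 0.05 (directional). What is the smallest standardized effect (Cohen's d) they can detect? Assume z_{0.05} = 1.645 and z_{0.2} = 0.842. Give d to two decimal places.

d_min ≈ 0.18

For two independent groups of n = 389 each: d_min = (z_{α} + z_β)·√(2/n).
z-sum = 1.645 + 0.842 = 2.487.
d_min = 2.487 × √(2/389) = 2.487 × 0.0717 = 0.178.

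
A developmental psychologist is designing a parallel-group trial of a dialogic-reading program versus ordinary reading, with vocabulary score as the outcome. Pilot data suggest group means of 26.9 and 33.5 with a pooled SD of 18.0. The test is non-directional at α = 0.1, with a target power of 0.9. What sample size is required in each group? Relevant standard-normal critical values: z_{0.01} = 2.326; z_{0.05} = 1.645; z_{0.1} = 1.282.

n = 128 per group

Cohen's d = |M₁ − M₂| / SD_pooled = |26.9 − 33.5| / 18.0 = 6.6 / 18.0 = 0.367.
For two independent groups with equal n: n = 2·((z_{α/2} + z_β) / d)².
z_{α/2} + z_β = 1.645 + 1.282 = 2.927.
n = 2 × (2.927 / 0.367)² = 2 × 7.975² = 2 × 63.61 = 127.2.
Round up to the next whole participant.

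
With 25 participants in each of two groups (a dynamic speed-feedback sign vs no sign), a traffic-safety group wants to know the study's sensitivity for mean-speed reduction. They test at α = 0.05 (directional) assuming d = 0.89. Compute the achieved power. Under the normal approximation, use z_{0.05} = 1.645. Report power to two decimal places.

power ≈ 0.93

For two equal groups, power = Φ(d·√(n/2) − z_{α}).
d·√(n/2) = 0.89 × √(25/2) = 0.89 × 3.536 = 3.147.
z_β = 3.147 − 1.645 = 1.502.
Power = Φ(1.502) = 0.933.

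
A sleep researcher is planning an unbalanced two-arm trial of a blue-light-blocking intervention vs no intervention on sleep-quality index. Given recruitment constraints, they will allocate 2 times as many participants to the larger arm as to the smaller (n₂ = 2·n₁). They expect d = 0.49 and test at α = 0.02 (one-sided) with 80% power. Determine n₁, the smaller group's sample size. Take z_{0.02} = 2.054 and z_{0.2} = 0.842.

n₁ = 53

With allocation ratio k = n₂/n₁ = 2, Var(x̄₁−x̄₂) = σ²(1/n₁ + 1/(k·n₁)) = σ²·(k+1)/(k·n₁).
So n₁ = (1 + 1/k)·((z_{α} + z_β)/d)² = 1.500 × (2.896/0.49)².
n₁ = 1.500 × 34.93 = 52.4.
Round up: n₁ = 53, giving n₂ = 2 × 53 = 106.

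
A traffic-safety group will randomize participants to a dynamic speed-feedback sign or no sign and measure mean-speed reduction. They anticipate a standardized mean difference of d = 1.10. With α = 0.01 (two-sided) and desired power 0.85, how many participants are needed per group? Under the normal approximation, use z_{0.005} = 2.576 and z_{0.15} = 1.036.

For two independent groups with equal n: n = 2·((z_{α/2} + z_β) / d)².
z_{α/2} + z_β = 2.576 + 1.036 = 3.612.
n = 2 × (3.612 / 1.10)² = 2 × 3.284² = 2 × 10.78 = 21.6.
Round up to the next whole participant.

n = 22 per group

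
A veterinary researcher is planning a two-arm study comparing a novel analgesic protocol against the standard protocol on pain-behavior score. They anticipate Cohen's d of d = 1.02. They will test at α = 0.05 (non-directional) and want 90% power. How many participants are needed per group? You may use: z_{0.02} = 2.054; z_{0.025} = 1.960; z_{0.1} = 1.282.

For two independent groups with equal n: n = 2·((z_{α/2} + z_β) / d)².
z_{α/2} + z_β = 1.960 + 1.282 = 3.242.
n = 2 × (3.242 / 1.02)² = 2 × 3.178² = 2 × 10.10 = 20.2.
Round up to the next whole participant.

n = 21 per group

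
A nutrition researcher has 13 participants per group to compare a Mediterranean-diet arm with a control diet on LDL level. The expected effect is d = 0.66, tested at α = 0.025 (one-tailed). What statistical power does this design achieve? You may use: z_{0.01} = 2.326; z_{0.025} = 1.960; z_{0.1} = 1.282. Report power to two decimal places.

For two equal groups, power = Φ(d·√(n/2) − z_{α}).
d·√(n/2) = 0.66 × √(13/2) = 0.66 × 2.550 = 1.683.
z_β = 1.683 − 1.960 = -0.277.
Power = Φ(-0.277) = 0.391.

power ≈ 0.39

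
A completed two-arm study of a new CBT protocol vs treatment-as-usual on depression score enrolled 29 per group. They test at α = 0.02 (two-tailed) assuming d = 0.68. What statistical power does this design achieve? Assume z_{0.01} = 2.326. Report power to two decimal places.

For two equal groups, power = Φ(d·√(n/2) − z_{α/2}).
d·√(n/2) = 0.68 × √(29/2) = 0.68 × 3.808 = 2.589.
z_β = 2.589 − 2.326 = 0.263.
Power = Φ(0.263) = 0.604.

power ≈ 0.60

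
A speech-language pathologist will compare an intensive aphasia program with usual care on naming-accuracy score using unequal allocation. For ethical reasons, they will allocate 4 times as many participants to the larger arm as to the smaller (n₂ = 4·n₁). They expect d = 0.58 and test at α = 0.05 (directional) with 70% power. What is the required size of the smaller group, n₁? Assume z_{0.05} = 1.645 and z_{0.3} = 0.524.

With allocation ratio k = n₂/n₁ = 4, Var(x̄₁−x̄₂) = σ²(1/n₁ + 1/(k·n₁)) = σ²·(k+1)/(k·n₁).
So n₁ = (1 + 1/k)·((z_{α} + z_β)/d)² = 1.250 × (2.169/0.58)².
n₁ = 1.250 × 13.99 = 17.5.
Round up: n₁ = 18, giving n₂ = 4 × 18 = 72.

n₁ = 18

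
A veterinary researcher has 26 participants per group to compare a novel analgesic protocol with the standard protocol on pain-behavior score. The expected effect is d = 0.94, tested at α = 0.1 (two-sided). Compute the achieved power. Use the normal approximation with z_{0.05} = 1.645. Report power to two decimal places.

power ≈ 0.96

For two equal groups, power = Φ(d·√(n/2) − z_{α/2}).
d·√(n/2) = 0.94 × √(26/2) = 0.94 × 3.606 = 3.389.
z_β = 3.389 − 1.645 = 1.744.
Power = Φ(1.744) = 0.959.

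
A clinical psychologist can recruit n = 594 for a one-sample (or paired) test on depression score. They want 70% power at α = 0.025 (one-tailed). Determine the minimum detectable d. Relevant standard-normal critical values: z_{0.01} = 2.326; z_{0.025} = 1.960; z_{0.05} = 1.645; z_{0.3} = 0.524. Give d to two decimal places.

For a single sample (or paired design) of n = 594: d_min = (z_{α} + z_β)/√n.
z-sum = 1.960 + 0.524 = 2.484.
d_min = 2.484 / √594 = 2.484 / 24.372 = 0.102.

d_min ≈ 0.10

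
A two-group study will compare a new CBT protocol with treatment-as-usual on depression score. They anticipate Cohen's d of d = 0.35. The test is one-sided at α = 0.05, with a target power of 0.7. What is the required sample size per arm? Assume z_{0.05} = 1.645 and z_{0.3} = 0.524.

For two independent groups with equal n: n = 2·((z_{α} + z_β) / d)².
z_{α} + z_β = 1.645 + 0.524 = 2.169.
n = 2 × (2.169 / 0.35)² = 2 × 6.197² = 2 × 38.40 = 76.8.
Round up to the next whole participant.

n = 77 per group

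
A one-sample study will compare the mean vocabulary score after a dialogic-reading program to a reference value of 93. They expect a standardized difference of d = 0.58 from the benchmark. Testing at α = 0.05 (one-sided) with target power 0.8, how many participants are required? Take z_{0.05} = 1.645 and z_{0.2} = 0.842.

For a one-sample test: n = ((z_{α} + z_β) / d)².
z_{α} + z_β = 1.645 + 0.842 = 2.487.
n = (2.487 / 0.58)² = 4.288² = 18.39.
Round up.

n = 19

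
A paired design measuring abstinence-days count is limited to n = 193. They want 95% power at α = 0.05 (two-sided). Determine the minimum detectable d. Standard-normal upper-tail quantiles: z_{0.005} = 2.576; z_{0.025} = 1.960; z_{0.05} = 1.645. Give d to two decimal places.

d_min ≈ 0.26

For a single sample (or paired design) of n = 193: d_min = (z_{α/2} + z_β)/√n.
z-sum = 1.960 + 1.645 = 3.605.
d_min = 3.605 / √193 = 3.605 / 13.892 = 0.259.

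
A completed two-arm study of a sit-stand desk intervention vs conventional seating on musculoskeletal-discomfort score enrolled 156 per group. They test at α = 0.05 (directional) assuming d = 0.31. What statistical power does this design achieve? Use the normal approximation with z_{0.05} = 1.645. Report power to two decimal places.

power ≈ 0.86

For two equal groups, power = Φ(d·√(n/2) − z_{α}).
d·√(n/2) = 0.31 × √(156/2) = 0.31 × 8.832 = 2.738.
z_β = 2.738 − 1.645 = 1.093.
Power = Φ(1.093) = 0.863.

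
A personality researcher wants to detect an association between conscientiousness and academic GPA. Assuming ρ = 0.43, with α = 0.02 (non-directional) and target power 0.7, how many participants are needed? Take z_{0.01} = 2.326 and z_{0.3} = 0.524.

Fisher's z: C = ½·ln((1+r)/(1−r)) = ½·ln(2.5088) = 0.4599.
n = ((z_{α/2} + z_β)/C)² + 3.
(2.326 + 0.524) / 0.4599 = 2.850 / 0.4599 = 6.197.
n = 6.197² + 3 = 38.40 + 3 = 41.4.
Round up.

n = 42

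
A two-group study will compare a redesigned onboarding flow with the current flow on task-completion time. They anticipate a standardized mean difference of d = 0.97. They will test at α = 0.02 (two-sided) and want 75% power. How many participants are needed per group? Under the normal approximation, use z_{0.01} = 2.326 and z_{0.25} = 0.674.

n = 20 per group

For two independent groups with equal n: n = 2·((z_{α/2} + z_β) / d)².
z_{α/2} + z_β = 2.326 + 0.674 = 3.000.
n = 2 × (3.000 / 0.97)² = 2 × 3.093² = 2 × 9.57 = 19.1.
Round up to the next whole participant.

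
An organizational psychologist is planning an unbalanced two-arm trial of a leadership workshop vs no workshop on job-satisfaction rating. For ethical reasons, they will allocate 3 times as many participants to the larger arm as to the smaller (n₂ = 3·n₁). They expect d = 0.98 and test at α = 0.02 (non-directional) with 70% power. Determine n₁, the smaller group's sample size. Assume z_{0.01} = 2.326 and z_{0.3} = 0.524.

With allocation ratio k = n₂/n₁ = 3, Var(x̄₁−x̄₂) = σ²(1/n₁ + 1/(k·n₁)) = σ²·(k+1)/(k·n₁).
So n₁ = (1 + 1/k)·((z_{α/2} + z_β)/d)² = 1.333 × (2.850/0.98)².
n₁ = 1.333 × 8.46 = 11.3.
Round up: n₁ = 12, giving n₂ = 3 × 12 = 36.

n₁ = 12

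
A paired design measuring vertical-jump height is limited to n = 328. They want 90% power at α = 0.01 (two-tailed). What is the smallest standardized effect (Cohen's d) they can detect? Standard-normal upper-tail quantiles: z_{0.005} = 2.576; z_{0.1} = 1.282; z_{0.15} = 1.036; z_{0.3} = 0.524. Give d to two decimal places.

For a single sample (or paired design) of n = 328: d_min = (z_{α/2} + z_β)/√n.
z-sum = 2.576 + 1.282 = 3.858.
d_min = 3.858 / √328 = 3.858 / 18.111 = 0.213.

d_min ≈ 0.21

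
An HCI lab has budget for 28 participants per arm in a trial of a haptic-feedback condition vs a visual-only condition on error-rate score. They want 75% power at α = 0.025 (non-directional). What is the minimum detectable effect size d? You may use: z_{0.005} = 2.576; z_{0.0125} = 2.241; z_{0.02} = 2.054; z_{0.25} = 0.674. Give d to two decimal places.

For two independent groups of n = 28 each: d_min = (z_{α/2} + z_β)·√(2/n).
z-sum = 2.241 + 0.674 = 2.915.
d_min = 2.915 × √(2/28) = 2.915 × 0.2673 = 0.779.

d_min ≈ 0.78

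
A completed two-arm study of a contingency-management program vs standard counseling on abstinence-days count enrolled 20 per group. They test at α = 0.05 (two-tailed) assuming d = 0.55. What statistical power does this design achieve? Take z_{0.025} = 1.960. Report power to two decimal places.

power ≈ 0.41

For two equal groups, power = Φ(d·√(n/2) − z_{α/2}).
d·√(n/2) = 0.55 × √(20/2) = 0.55 × 3.162 = 1.739.
z_β = 1.739 − 1.960 = -0.221.
Power = Φ(-0.221) = 0.413.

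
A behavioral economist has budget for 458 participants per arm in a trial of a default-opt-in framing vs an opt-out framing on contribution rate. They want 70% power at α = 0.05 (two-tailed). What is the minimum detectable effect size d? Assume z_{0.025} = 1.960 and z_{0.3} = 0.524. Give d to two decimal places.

d_min ≈ 0.16

For two independent groups of n = 458 each: d_min = (z_{α/2} + z_β)·√(2/n).
z-sum = 1.960 + 0.524 = 2.484.
d_min = 2.484 × √(2/458) = 2.484 × 0.0661 = 0.164.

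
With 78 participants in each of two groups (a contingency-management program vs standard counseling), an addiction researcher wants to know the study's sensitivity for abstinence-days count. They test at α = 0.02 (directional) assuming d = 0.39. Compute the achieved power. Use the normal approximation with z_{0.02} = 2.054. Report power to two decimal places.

For two equal groups, power = Φ(d·√(n/2) − z_{α}).
d·√(n/2) = 0.39 × √(78/2) = 0.39 × 6.245 = 2.436.
z_β = 2.436 − 2.054 = 0.382.
Power = Φ(0.382) = 0.649.

power ≈ 0.65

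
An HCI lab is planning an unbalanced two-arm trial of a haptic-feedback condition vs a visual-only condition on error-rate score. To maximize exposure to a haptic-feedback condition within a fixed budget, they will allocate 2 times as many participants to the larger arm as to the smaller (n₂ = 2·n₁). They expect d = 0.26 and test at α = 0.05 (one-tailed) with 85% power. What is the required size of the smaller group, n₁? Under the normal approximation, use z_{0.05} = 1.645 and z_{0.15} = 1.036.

n₁ = 160

With allocation ratio k = n₂/n₁ = 2, Var(x̄₁−x̄₂) = σ²(1/n₁ + 1/(k·n₁)) = σ²·(k+1)/(k·n₁).
So n₁ = (1 + 1/k)·((z_{α} + z_β)/d)² = 1.500 × (2.681/0.26)².
n₁ = 1.500 × 106.33 = 159.5.
Round up: n₁ = 160, giving n₂ = 2 × 160 = 320.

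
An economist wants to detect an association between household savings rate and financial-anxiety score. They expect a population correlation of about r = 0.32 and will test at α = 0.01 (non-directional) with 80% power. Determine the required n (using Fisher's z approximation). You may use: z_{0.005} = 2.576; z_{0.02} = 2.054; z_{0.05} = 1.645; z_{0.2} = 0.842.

Fisher's z: C = ½·ln((1+r)/(1−r)) = ½·ln(1.9412) = 0.3316.
n = ((z_{α/2} + z_β)/C)² + 3.
(2.576 + 0.842) / 0.3316 = 3.418 / 0.3316 = 10.308.
n = 10.308² + 3 = 106.25 + 3 = 109.2.
Round up.

n = 110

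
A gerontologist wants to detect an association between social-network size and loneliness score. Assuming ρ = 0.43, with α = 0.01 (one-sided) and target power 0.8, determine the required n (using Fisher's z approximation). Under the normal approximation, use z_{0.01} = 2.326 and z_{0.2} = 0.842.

n = 51

Fisher's z: C = ½·ln((1+r)/(1−r)) = ½·ln(2.5088) = 0.4599.
n = ((z_{α} + z_β)/C)² + 3.
(2.326 + 0.842) / 0.4599 = 3.168 / 0.4599 = 6.888.
n = 6.888² + 3 = 47.45 + 3 = 50.5.
Round up.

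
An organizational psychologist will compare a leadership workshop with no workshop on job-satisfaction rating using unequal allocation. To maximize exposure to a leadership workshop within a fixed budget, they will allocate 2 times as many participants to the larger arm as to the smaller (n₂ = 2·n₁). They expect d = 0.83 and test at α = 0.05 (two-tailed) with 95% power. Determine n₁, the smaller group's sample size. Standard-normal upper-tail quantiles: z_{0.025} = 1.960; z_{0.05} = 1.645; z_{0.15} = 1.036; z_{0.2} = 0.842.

n₁ = 29

With allocation ratio k = n₂/n₁ = 2, Var(x̄₁−x̄₂) = σ²(1/n₁ + 1/(k·n₁)) = σ²·(k+1)/(k·n₁).
So n₁ = (1 + 1/k)·((z_{α/2} + z_β)/d)² = 1.500 × (3.605/0.83)².
n₁ = 1.500 × 18.86 = 28.3.
Round up: n₁ = 29, giving n₂ = 2 × 29 = 58.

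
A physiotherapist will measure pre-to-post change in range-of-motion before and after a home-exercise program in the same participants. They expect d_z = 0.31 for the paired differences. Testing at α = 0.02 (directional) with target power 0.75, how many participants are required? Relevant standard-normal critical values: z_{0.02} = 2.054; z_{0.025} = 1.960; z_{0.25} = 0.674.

n = 78 pairs

For a paired (one-sample on differences) test: n = ((z_{α} + z_β) / d)².
z_{α} + z_β = 2.054 + 0.674 = 2.728.
n = (2.728 / 0.31)² = 8.800² = 77.44.
Round up.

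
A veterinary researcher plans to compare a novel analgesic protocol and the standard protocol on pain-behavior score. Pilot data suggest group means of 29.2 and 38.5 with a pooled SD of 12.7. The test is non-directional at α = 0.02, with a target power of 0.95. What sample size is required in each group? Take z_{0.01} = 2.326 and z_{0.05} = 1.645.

Cohen's d = |M₁ − M₂| / SD_pooled = |29.2 − 38.5| / 12.7 = 9.3 / 12.7 = 0.732.
For two independent groups with equal n: n = 2·((z_{α/2} + z_β) / d)².
z_{α/2} + z_β = 2.326 + 1.645 = 3.971.
n = 2 × (3.971 / 0.732)² = 2 × 5.425² = 2 × 29.43 = 58.9.
Round up to the next whole participant.

n = 59 per group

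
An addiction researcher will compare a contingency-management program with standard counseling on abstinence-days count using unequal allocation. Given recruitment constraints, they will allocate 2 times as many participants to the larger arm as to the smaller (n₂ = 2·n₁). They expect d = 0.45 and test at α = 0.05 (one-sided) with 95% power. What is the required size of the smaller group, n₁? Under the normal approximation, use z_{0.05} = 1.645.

n₁ = 81

With allocation ratio k = n₂/n₁ = 2, Var(x̄₁−x̄₂) = σ²(1/n₁ + 1/(k·n₁)) = σ²·(k+1)/(k·n₁).
So n₁ = (1 + 1/k)·((z_{α} + z_β)/d)² = 1.500 × (3.290/0.45)².
n₁ = 1.500 × 53.45 = 80.2.
Round up: n₁ = 81, giving n₂ = 2 × 81 = 162.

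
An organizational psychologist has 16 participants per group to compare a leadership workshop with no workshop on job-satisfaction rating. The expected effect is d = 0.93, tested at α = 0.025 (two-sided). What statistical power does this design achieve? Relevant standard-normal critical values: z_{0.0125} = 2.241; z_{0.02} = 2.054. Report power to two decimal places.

power ≈ 0.65

For two equal groups, power = Φ(d·√(n/2) − z_{α/2}).
d·√(n/2) = 0.93 × √(16/2) = 0.93 × 2.828 = 2.630.
z_β = 2.630 − 2.241 = 0.389.
Power = Φ(0.389) = 0.652.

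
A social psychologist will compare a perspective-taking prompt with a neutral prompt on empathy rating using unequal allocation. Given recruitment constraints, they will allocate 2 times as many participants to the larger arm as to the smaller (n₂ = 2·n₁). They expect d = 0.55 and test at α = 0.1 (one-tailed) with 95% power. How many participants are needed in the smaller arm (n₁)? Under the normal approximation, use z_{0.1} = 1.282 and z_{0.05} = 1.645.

n₁ = 43

With allocation ratio k = n₂/n₁ = 2, Var(x̄₁−x̄₂) = σ²(1/n₁ + 1/(k·n₁)) = σ²·(k+1)/(k·n₁).
So n₁ = (1 + 1/k)·((z_{α} + z_β)/d)² = 1.500 × (2.927/0.55)².
n₁ = 1.500 × 28.32 = 42.5.
Round up: n₁ = 43, giving n₂ = 2 × 43 = 86.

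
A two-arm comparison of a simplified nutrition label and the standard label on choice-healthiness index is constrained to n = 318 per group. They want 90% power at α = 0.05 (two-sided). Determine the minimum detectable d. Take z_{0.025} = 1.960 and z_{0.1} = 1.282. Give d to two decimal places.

For two independent groups of n = 318 each: d_min = (z_{α/2} + z_β)·√(2/n).
z-sum = 1.960 + 1.282 = 3.242.
d_min = 3.242 × √(2/318) = 3.242 × 0.0793 = 0.257.

d_min ≈ 0.26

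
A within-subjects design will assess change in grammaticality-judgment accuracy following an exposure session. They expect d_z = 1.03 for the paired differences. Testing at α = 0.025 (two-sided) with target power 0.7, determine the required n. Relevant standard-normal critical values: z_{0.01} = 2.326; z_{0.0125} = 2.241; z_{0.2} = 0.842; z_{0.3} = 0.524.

For a paired (one-sample on differences) test: n = ((z_{α/2} + z_β) / d)².
z_{α/2} + z_β = 2.241 + 0.524 = 2.765.
n = (2.765 / 1.03)² = 2.684² = 7.21.
Round up.

n = 8 pairs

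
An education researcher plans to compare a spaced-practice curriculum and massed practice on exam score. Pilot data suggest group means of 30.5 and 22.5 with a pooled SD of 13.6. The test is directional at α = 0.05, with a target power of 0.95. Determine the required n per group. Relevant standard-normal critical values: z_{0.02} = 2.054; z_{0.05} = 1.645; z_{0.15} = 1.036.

Cohen's d = |M₁ − M₂| / SD_pooled = |30.5 − 22.5| / 13.6 = 8.0 / 13.6 = 0.588.
For two independent groups with equal n: n = 2·((z_{α} + z_β) / d)².
z_{α} + z_β = 1.645 + 1.645 = 3.290.
n = 2 × (3.290 / 0.588)² = 2 × 5.595² = 2 × 31.31 = 62.6.
Round up to the next whole participant.

n = 63 per group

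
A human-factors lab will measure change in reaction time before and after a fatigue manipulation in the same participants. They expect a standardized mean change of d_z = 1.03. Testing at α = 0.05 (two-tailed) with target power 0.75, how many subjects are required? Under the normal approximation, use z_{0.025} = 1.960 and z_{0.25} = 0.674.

n = 7 pairs

For a paired (one-sample on differences) test: n = ((z_{α/2} + z_β) / d)².
z_{α/2} + z_β = 1.960 + 0.674 = 2.634.
n = (2.634 / 1.03)² = 2.557² = 6.54.
Round up.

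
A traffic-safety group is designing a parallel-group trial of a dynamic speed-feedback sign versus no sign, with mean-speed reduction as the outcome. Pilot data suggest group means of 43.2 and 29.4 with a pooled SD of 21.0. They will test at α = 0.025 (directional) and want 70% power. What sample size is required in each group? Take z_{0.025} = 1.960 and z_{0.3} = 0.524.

Cohen's d = |M₁ − M₂| / SD_pooled = |43.2 − 29.4| / 21.0 = 13.8 / 21.0 = 0.657.
For two independent groups with equal n: n = 2·((z_{α} + z_β) / d)².
z_{α} + z_β = 1.960 + 0.524 = 2.484.
n = 2 × (2.484 / 0.657)² = 2 × 3.781² = 2 × 14.29 = 28.6.
Round up to the next whole participant.

n = 29 per group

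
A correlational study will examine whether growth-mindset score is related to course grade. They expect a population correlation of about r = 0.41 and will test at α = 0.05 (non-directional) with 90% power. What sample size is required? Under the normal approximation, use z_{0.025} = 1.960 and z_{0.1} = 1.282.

Fisher's z: C = ½·ln((1+r)/(1−r)) = ½·ln(2.3898) = 0.4356.
n = ((z_{α/2} + z_β)/C)² + 3.
(1.960 + 1.282) / 0.4356 = 3.242 / 0.4356 = 7.443.
n = 7.443² + 3 = 55.39 + 3 = 58.4.
Round up.

n = 59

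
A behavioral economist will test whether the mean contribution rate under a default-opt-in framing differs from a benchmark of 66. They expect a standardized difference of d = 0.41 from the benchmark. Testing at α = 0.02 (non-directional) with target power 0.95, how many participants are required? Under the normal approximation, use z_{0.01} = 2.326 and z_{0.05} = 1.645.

For a one-sample test: n = ((z_{α/2} + z_β) / d)².
z_{α/2} + z_β = 2.326 + 1.645 = 3.971.
n = (3.971 / 0.41)² = 9.685² = 93.81.
Round up.

n = 94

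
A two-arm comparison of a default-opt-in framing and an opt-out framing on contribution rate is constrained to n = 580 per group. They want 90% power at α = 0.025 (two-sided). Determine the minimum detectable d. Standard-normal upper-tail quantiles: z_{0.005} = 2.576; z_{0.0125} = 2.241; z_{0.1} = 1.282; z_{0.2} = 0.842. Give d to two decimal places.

d_min ≈ 0.21

For two independent groups of n = 580 each: d_min = (z_{α/2} + z_β)·√(2/n).
z-sum = 2.241 + 1.282 = 3.523.
d_min = 3.523 × √(2/580) = 3.523 × 0.0587 = 0.207.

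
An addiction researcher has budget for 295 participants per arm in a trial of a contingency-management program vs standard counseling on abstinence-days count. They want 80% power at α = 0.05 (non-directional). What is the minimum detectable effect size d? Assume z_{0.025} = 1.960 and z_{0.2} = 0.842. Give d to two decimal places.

d_min ≈ 0.23

For two independent groups of n = 295 each: d_min = (z_{α/2} + z_β)·√(2/n).
z-sum = 1.960 + 0.842 = 2.802.
d_min = 2.802 × √(2/295) = 2.802 × 0.0823 = 0.231.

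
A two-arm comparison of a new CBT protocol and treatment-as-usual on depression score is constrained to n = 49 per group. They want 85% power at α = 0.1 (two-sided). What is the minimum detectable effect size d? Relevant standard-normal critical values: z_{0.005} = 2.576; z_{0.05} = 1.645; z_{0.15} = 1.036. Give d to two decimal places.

For two independent groups of n = 49 each: d_min = (z_{α/2} + z_β)·√(2/n).
z-sum = 1.645 + 1.036 = 2.681.
d_min = 2.681 × √(2/49) = 2.681 × 0.2020 = 0.542.

d_min ≈ 0.54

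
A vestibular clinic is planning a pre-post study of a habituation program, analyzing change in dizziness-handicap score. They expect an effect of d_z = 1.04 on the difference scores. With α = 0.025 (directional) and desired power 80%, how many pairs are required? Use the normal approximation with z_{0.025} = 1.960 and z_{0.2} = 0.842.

For a paired (one-sample on differences) test: n = ((z_{α} + z_β) / d)².
z_{α} + z_β = 1.960 + 0.842 = 2.802.
n = (2.802 / 1.04)² = 2.694² = 7.26.
Round up.

n = 8 pairs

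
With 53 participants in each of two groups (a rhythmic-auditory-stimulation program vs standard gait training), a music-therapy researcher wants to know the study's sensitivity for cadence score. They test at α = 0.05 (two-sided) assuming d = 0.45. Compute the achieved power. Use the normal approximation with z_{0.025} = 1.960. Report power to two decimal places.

For two equal groups, power = Φ(d·√(n/2) − z_{α/2}).
d·√(n/2) = 0.45 × √(53/2) = 0.45 × 5.148 = 2.317.
z_β = 2.317 − 1.960 = 0.357.
Power = Φ(0.357) = 0.639.

power ≈ 0.64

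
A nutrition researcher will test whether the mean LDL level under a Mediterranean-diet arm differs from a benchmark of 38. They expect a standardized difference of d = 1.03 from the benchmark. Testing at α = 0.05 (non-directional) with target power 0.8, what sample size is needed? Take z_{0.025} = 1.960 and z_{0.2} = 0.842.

For a one-sample test: n = ((z_{α/2} + z_β) / d)².
z_{α/2} + z_β = 1.960 + 0.842 = 2.802.
n = (2.802 / 1.03)² = 2.720² = 7.40.
Round up.

n = 8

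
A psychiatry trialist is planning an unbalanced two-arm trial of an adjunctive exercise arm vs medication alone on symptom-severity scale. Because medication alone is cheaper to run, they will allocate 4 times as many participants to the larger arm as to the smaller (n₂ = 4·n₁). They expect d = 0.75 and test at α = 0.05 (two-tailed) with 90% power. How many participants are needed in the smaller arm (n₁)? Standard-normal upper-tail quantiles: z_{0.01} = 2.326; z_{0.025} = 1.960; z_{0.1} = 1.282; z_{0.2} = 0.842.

n₁ = 24

With allocation ratio k = n₂/n₁ = 4, Var(x̄₁−x̄₂) = σ²(1/n₁ + 1/(k·n₁)) = σ²·(k+1)/(k·n₁).
So n₁ = (1 + 1/k)·((z_{α/2} + z_β)/d)² = 1.250 × (3.242/0.75)².
n₁ = 1.250 × 18.69 = 23.4.
Round up: n₁ = 24, giving n₂ = 4 × 24 = 96.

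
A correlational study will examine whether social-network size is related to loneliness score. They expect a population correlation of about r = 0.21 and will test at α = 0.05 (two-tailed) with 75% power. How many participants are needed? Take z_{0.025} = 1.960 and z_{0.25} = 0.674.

Fisher's z: C = ½·ln((1+r)/(1−r)) = ½·ln(1.5316) = 0.2132.
n = ((z_{α/2} + z_β)/C)² + 3.
(1.960 + 0.674) / 0.2132 = 2.634 / 0.2132 = 12.355.
n = 12.355² + 3 = 152.64 + 3 = 155.6.
Round up.

n = 156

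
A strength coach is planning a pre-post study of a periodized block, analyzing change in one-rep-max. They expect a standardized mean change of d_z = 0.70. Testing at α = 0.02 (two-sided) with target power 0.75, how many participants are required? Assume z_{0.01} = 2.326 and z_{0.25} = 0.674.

For a paired (one-sample on differences) test: n = ((z_{α/2} + z_β) / d)².
z_{α/2} + z_β = 2.326 + 0.674 = 3.000.
n = (3.000 / 0.70)² = 4.286² = 18.37.
Round up.

n = 19 pairs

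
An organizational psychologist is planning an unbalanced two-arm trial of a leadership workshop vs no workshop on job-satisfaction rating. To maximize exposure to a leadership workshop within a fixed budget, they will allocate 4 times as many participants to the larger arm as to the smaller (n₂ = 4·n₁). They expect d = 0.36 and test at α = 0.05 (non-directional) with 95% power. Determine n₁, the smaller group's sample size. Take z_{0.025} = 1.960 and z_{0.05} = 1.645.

With allocation ratio k = n₂/n₁ = 4, Var(x̄₁−x̄₂) = σ²(1/n₁ + 1/(k·n₁)) = σ²·(k+1)/(k·n₁).
So n₁ = (1 + 1/k)·((z_{α/2} + z_β)/d)² = 1.250 × (3.605/0.36)².
n₁ = 1.250 × 100.28 = 125.3.
Round up: n₁ = 126, giving n₂ = 4 × 126 = 504.

n₁ = 126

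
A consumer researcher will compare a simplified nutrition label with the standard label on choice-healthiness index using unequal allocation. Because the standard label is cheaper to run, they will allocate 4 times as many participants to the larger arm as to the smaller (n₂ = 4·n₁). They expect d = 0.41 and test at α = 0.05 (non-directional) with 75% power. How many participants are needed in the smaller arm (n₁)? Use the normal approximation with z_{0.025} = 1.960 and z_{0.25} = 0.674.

n₁ = 52

With allocation ratio k = n₂/n₁ = 4, Var(x̄₁−x̄₂) = σ²(1/n₁ + 1/(k·n₁)) = σ²·(k+1)/(k·n₁).
So n₁ = (1 + 1/k)·((z_{α/2} + z_β)/d)² = 1.250 × (2.634/0.41)².
n₁ = 1.250 × 41.27 = 51.6.
Round up: n₁ = 52, giving n₂ = 4 × 52 = 208.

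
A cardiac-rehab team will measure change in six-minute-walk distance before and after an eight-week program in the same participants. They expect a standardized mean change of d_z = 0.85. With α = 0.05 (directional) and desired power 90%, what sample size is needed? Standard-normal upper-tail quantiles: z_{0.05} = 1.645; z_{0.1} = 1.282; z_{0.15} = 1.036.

n = 12 pairs

For a paired (one-sample on differences) test: n = ((z_{α} + z_β) / d)².
z_{α} + z_β = 1.645 + 1.282 = 2.927.
n = (2.927 / 0.85)² = 3.444² = 11.86.
Round up.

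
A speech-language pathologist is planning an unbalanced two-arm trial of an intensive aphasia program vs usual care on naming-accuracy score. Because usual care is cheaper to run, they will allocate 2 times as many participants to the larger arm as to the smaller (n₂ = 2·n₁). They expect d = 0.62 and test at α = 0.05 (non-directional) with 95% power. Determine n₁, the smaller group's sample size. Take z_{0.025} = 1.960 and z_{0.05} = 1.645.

n₁ = 51

With allocation ratio k = n₂/n₁ = 2, Var(x̄₁−x̄₂) = σ²(1/n₁ + 1/(k·n₁)) = σ²·(k+1)/(k·n₁).
So n₁ = (1 + 1/k)·((z_{α/2} + z_β)/d)² = 1.500 × (3.605/0.62)².
n₁ = 1.500 × 33.81 = 50.7.
Round up: n₁ = 51, giving n₂ = 2 × 51 = 102.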